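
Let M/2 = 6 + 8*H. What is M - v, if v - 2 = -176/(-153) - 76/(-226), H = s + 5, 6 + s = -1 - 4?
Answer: -1512556/17289 ≈ -87.487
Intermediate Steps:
s = -11 (s = -6 + (-1 - 4) = -6 - 5 = -11)
H = -6 (H = -11 + 5 = -6)
v = 60280/17289 (v = 2 + (-176/(-153) - 76/(-226)) = 2 + (-176*(-1/153) - 76*(-1/226)) = 2 + (176/153 + 38/113) = 2 + 25702/17289 = 60280/17289 ≈ 3.4866)
M = -84 (M = 2*(6 + 8*(-6)) = 2*(6 - 48) = 2*(-42) = -84)
M - v = -84 - 1*60280/17289 = -84 - 60280/17289 = -1512556/17289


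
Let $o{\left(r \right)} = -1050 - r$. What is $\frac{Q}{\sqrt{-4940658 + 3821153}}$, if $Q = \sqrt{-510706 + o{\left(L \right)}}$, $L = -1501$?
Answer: $\frac{3 \sqrt{2538813439}}{223901} \approx 0.67512$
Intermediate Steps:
$Q = 3 i \sqrt{56695}$ ($Q = \sqrt{-510706 - -451} = \sqrt{-510706 + \left(-1050 + 1501\right)} = \sqrt{-510706 + 451} = \sqrt{-510255} = 3 i \sqrt{56695} \approx 714.32 i$)
$\frac{Q}{\sqrt{-4940658 + 3821153}} = \frac{3 i \sqrt{56695}}{\sqrt{-4940658 + 3821153}} = \frac{3 i \sqrt{56695}}{\sqrt{-1119505}} = \frac{3 i \sqrt{56695}}{i \sqrt{1119505}} = 3 i \sqrt{56695} \left(- \frac{i \sqrt{1119505}}{1119505}\right) = \frac{3 \sqrt{2538813439}}{223901}$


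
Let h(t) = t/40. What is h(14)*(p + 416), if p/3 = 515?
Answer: 13727/20 ≈ 686.35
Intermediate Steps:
p = 1545 (p = 3*515 = 1545)
h(t) = t/40 (h(t) = t*(1/40) = t/40)
h(14)*(p + 416) = ((1/40)*14)*(1545 + 416) = (7/20)*1961 = 13727/20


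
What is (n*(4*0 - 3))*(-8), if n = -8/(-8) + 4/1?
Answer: 120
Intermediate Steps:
n = 5 (n = -8*(-⅛) + 4*1 = 1 + 4 = 5)
(n*(4*0 - 3))*(-8) = (5*(4*0 - 3))*(-8) = (5*(0 - 3))*(-8) = (5*(-3))*(-8) = -15*(-8) = 120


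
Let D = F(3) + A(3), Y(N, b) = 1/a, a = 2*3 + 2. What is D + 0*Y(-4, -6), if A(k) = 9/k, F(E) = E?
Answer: 6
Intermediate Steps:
a = 8 (a = 6 + 2 = 8)
Y(N, b) = 1/8
D = 6 (D = 3 + 9/3 = 3 + 9*(1/3) = 3 + 3 = 6)
D + 0*Y(-4, -6) = 6 + 0*(1/8) = 6 + 0 = 6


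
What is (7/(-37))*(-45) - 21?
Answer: -462/37 ≈ -12.486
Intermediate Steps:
(7/(-37))*(-45) - 21 = (7*(-1/37))*(-45) - 21 = -7/37*(-45) - 21 = 315/37 - 21 = -462/37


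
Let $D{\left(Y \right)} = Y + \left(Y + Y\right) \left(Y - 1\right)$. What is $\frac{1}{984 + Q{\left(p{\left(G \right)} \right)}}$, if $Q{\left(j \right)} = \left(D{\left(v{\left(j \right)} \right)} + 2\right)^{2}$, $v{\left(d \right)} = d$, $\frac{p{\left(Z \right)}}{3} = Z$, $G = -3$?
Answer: $\frac{1}{30913} \approx 3.2349 \cdot 10^{-5}$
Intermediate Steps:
$p{\left(Z \right)} = 3 Z$
$D{\left(Y \right)} = Y + 2 Y \left(-1 + Y\right)$
$Q{\left(j \right)} = \left(2 + j \left(-1 + 2 j\right)\right)^{2}$ ($Q{\left(j \right)} = \left(j \left(-1 + 2 j\right) + 2\right)^{2} = \left(2 + j \left(-1 + 2 j\right)\right)^{2}$)
$\frac{1}{984 + Q{\left(p{\left(G \right)} \right)}} = \frac{1}{984 + \left(2 + 3 \left(-3\right) \left(-1 + 2 \cdot 3 \left(-3\right)\right)\right)^{2}} = \frac{1}{984 + \left(2 - 9 \left(-1 + 2 \left(-9\right)\right)\right)^{2}} = \frac{1}{984 + \left(2 - 9 \left(-1 - 18\right)\right)^{2}} = \frac{1}{984 + \left(2 - -171\right)^{2}} = \frac{1}{984 + \left(2 + 171\right)^{2}} = \frac{1}{984 + 173^{2}} = \frac{1}{984 + 29929} = \frac{1}{30913}$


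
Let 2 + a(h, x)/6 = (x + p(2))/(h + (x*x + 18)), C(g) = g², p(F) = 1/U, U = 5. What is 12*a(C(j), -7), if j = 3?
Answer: -14292/95 ≈ -150.44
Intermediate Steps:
p(F) = ⅕ (p(F) = 1/5 = ⅕)
a(h, x) = -12 + 6*(⅕ + x)/(18 + h + x²) (a(h, x) = -12 + 6*((x + ⅕)/(h + (x*x + 18))) = -12 + 6*((⅕ + x)/(h + (x² + 18))) = -12 + 6*((⅕ + x)/(h + (18 + x²))) = -12 + 6*((⅕ + x)/(18 + h + x²)) = -12 + 6*(⅕ + x)/(18 + h + x²))
12*a(C(j), -7) = 12*((-1074/5 - 12*3² - 12*(-7)² + 6*(-7))/(18 + 3² + (-7)²)) = 12*((-1074/5 - 12*9 - 12*49 - 42)/(18 + 9 + 49)) = 12*((-1074/5 - 108 - 588 - 42)/76) = 12*((1/76)*(-4764/5)) = 12*(-1191/95) = -14292/95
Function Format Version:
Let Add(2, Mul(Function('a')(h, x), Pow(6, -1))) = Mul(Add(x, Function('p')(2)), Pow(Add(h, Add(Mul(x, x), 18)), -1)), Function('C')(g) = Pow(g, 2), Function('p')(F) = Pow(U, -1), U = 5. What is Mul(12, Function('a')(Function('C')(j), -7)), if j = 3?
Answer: Rational(-14292, 95) ≈ -150.44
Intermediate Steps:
Function('p')(F) = Rational(1, 5) (Function('p')(F) = Pow(5, -1) = Rational(1, 5))
Function('a')(h, x) = Add(-12, Mul(6, Pow(Add(18, h, Pow(x, 2)), -1), Add(Rational(1, 5), x))) (Function('a')(h, x) = Add(-12, Mul(6, Mul(Add(x, Rational(1, 5)), Pow(Add(h, Add(Mul(x, x), 18)), -1)))) = Add(-12, Mul(6, Mul(Add(Rational(1, 5), x), Pow(Add(h, Add(Pow(x, 2), 18)), -1)))) = Add(-12, Mul(6, Mul(Add(Rational(1, 5), x), Pow(Add(h, Add(18, Pow(x, 2))), -1)))) = Add(-12, Mul(6, Mul(Add(Rational(1, 5), x), Pow(Add(18, h, Pow(x, 2)), -1)))) = Add(-12, Mul(6, Mul(Pow(Add(18, h, Pow(x, 2)), -1), Add(Rational(1, 5), x)))) = Add(-12, Mul(6, Pow(Add(18, h, Pow(x, 2)), -1), Add(Rational(1, 5), x))))
Mul(12, Function('a')(Function('C')(j), -7)) = Mul(12, Mul(Pow(Add(18, Pow(3, 2), Pow(-7, 2)), -1), Add(Rational(-1074, 5), Mul(-12, Pow(3, 2)), Mul(-12, Pow(-7, 2)), Mul(6, -7)))) = Mul(12, Mul(Pow(Add(18, 9, 49), -1), Add(Rational(-1074, 5), Mul(-12, 9), Mul(-12, 49), -42))) = Mul(12, Mul(Pow(76, -1), Add(Rational(-1074, 5), -108, -588, -42))) = Mul(12, Mul(Rational(1, 76), Rational(-4764, 5))) = Mul(12, Rational(-1191, 95)) = Rational(-14292, 95)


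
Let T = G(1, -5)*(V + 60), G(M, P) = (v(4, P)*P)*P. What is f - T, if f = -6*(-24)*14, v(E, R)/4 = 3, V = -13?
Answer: -12084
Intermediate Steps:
v(E, R) = 12 (v(E, R) = 4*3 = 12)
G(M, P) = 12*P² (G(M, P) = (12*P)*P = 12*P²)
f = 2016 (f = 144*14 = 2016)
T = 14100 (T = (12*(-5)²)*(-13 + 60) = (12*25)*47 = 300*47 = 14100)
f - T = 2016 - 1*14100 = 2016 - 14100 = -12084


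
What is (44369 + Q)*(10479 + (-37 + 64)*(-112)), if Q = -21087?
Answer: 173567310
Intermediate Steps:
(44369 + Q)*(10479 + (-37 + 64)*(-112)) = (44369 - 21087)*(10479 + (-37 + 64)*(-112)) = 23282*(10479 + 27*(-112)) = 23282*(10479 - 3024) = 23282*7455 = 173567310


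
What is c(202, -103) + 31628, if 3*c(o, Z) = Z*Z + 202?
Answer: 105695/3 ≈ 35232.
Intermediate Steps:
c(o, Z) = 202/3 + Z²/3 (c(o, Z) = (Z*Z + 202)/3 = (Z² + 202)/3 = (202 + Z²)/3 = 202/3 + Z²/3)
c(202, -103) + 31628 = (202/3 + (⅓)*(-103)²) + 31628 = (202/3 + (⅓)*10609) + 31628 = (202/3 + 10609/3) + 31628 = 10811/3 + 31628 = 105695/3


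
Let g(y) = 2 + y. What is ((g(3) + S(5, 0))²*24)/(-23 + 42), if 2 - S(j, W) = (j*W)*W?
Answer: 1176/19 ≈ 61.895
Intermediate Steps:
S(j, W) = 2 - j*W² (S(j, W) = 2 - j*W*W = 2 - W*j*W = 2 - j*W²)
((g(3) + S(5, 0))²*24)/(-23 + 42) = (((2 + 3) + (2 - 1*5*0²))²*24)/(-23 + 42) = ((5 + (2 - 1*5*0))²*24)/19 = ((5 + (2 + 0))²*24)*(1/19) = ((5 + 2)²*24)*(1/19) = (7²*24)*(1/19) = (49*24)*(1/19) = 1176*(1/19) = 1176/19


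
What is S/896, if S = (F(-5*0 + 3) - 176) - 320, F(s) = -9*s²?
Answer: -577/896 ≈ -0.64397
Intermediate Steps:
S = -577 (S = (-9*(-5*0 + 3)² - 176) - 320 = (-9*(0 + 3)² - 176) - 320 = (-9*3² - 176) - 320 = (-9*9 - 176) - 320 = (-81 - 176) - 320 = -257 - 320 = -577)
S/896 = -577/896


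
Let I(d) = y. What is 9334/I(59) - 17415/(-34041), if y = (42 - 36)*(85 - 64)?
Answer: 7617452/102123 ≈ 74.591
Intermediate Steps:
y = 126 (y = 6*21 = 126)
I(d) = 126
9334/I(59) - 17415/(-34041) = 9334/126 - 17415/(-34041) = 9334*(1/126) - 17415*(-1/34041) = 4667/63 + 5805/11347 = 7617452/102123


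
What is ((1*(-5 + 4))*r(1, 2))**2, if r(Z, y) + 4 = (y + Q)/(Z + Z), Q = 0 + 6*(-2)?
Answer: 81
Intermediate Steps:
Q = -12 (Q = 0 - 12 = -12)
r(Z, y) = -4 + (-12 + y)/(2*Z) (r(Z, y) = -4 + (y - 12)/(Z + Z) = -4 + (-12 + y)/((2*Z)) = -4 + (-12 + y)*(1/(2*Z)) = -4 + (-12 + y)/(2*Z))
((1*(-5 + 4))*r(1, 2))**2 = ((1*(-5 + 4))*((1/2)*(-12 + 2 - 8*1)/1))**2 = ((1*(-1))*((1/2)*1*(-12 + 2 - 8)))**2 = (-(-18)/2)**2 = (-1*(-9))**2 = 9**2 = 81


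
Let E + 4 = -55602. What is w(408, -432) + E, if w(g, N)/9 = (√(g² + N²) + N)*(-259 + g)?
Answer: -634918 + 32184*√613 ≈ 1.6192e+5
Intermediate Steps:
w(g, N) = 9*(-259 + g)*(N + √(N² + g²)) (w(g, N) = 9*((√(g² + N²) + N)*(-259 + g)) = 9*((√(N² + g²) + N)*(-259 + g)) = 9*((N + √(N² + g²))*(-259 + g)) = 9*((-259 + g)*(N + √(N² + g²))) = 9*(-259 + g)*(N + √(N² + g²)))
E = -55606 (E = -4 - 55602 = -55606)
w(408, -432) + E = (-2331*(-432) - 2331*√((-432)² + 408²) + 9*(-432)*408 + 9*408*√((-432)² + 408²)) - 55606 = (1006992 - 2331*√(186624 + 166464) - 1586304 + 9*408*√(186624 + 166464)) - 55606 = (1006992 - 55944*√613 - 1586304 + 9*408*√353088) - 55606 = (1006992 - 55944*√613 - 1586304 + 9*408*(24*√613)) - 55606 = (1006992 - 55944*√613 - 1586304 + 88128*√613) - 55606 = (-579312 + 32184*√613) - 55606 = -634918 + 32184*√613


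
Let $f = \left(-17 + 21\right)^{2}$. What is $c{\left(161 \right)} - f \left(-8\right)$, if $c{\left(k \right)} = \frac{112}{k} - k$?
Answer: $- \frac{743}{23} \approx -32.304$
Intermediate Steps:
$f = 16$ ($f = 4^{2} = 16$)
$c{\left(k \right)} = - k + \frac{112}{k}$
$c{\left(161 \right)} - f \left(-8\right) = \left(\left(-1\right) 161 + \frac{112}{161}\right) - 16 \left(-8\right) = \left(-161 + 112 \cdot \frac{1}{161}\right) - -128 = \left(-161 + \frac{16}{23}\right) + 128 = - \frac{3687}{23} + 128 = - \frac{743}{23}$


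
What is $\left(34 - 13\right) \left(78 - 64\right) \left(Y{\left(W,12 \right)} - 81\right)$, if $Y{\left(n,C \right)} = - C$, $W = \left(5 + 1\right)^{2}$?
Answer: $-27342$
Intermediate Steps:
$W = 36$ ($W = 6^{2} = 36$)
$\left(34 - 13\right) \left(78 - 64\right) \left(Y{\left(W,12 \right)} - 81\right) = \left(34 - 13\right) \left(78 - 64\right) \left(\left(-1\right) 12 - 81\right) = 21 \cdot 14 \left(-12 - 81\right) = 294 \left(-93\right) = -27342$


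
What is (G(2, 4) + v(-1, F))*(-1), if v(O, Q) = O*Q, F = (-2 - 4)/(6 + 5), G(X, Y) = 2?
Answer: -28/11 ≈ -2.5455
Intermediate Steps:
F = -6/11 ≈ -0.54545
(G(2, 4) + v(-1, F))*(-1) = (2 - 1*(-6/11))*(-1) = (2 + 6/11)*(-1) = (28/11)*(-1) = -28/11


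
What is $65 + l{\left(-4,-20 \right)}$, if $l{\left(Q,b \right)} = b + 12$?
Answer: $57$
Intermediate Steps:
$l{\left(Q,b \right)} = 12 + b$
$65 + l{\left(-4,-20 \right)} = 65 + \left(12 - 20\right) = 65 - 8 = 57$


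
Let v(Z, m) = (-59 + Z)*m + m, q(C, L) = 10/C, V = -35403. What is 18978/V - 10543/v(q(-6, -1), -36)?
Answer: -138006191/25348548 ≈ -5.4443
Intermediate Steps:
v(Z, m) = m + m*(-59 + Z) (v(Z, m) = m*(-59 + Z) + m = m + m*(-59 + Z))
18978/V - 10543/v(q(-6, -1), -36) = 18978/(-35403) - 10543*(-1/(36*(-58 + 10/(-6)))) = 18978*(-1/35403) - 10543*(-1/(36*(-58 + 10*(-⅙)))) = -6326/11801 - 10543*(-1/(36*(-58 - 5/3))) = -6326/11801 - 10543/((-36*(-179/3))) = -6326/11801 - 10543/2148 = -138006191/25348548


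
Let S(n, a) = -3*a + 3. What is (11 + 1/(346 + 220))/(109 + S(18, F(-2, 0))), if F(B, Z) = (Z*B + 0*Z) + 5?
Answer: 6227/54902 ≈ 0.11342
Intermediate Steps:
F(B, Z) = 5 + B*Z (F(B, Z) = (B*Z + 0) + 5 = B*Z + 5 = 5 + B*Z)
S(n, a) = 3 - 3*a
(11 + 1/(346 + 220))/(109 + S(18, F(-2, 0))) = (11 + 1/(346 + 220))/(109 + (3 - 3*(5 - 2*0))) = (11 + 1/566)/(109 + (3 - 3*(5 + 0))) = (11 + 1/566)/(109 + (3 - 3*5)) = 6227/(566*(109 + (3 - 15))) = 6227/(566*(109 - 12)) = (6227/566)/97 = (6227/566)*(1/97) = 6227/54902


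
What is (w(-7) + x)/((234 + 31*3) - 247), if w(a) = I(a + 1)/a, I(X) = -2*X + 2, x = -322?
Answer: -81/20 ≈ -4.0500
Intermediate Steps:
I(X) = 2 - 2*X
w(a) = -2 (w(a) = (2 - 2*(a + 1))/a = (2 - 2*(1 + a))/a = (2 + (-2 - 2*a))/a = (-2*a)/a = -2)
(w(-7) + x)/((234 + 31*3) - 247) = (-2 - 322)/((234 + 31*3) - 247) = -324/((234 + 93) - 247) = -324/(327 - 247) = -324/80 = -324*1/80 = -81/20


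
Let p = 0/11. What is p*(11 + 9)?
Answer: 0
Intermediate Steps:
p = 0 (p = 0*(1/11) = 0)
p*(11 + 9) = 0*(11 + 9) = 0*20 = 0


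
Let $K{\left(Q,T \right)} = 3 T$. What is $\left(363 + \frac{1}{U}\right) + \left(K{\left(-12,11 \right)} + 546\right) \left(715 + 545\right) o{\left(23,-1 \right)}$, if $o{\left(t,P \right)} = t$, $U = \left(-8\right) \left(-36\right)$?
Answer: $\frac{4832577505}{288} \approx 1.678 \cdot 10^{7}$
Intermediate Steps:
$U = 288$
$\left(363 + \frac{1}{U}\right) + \left(K{\left(-12,11 \right)} + 546\right) \left(715 + 545\right) o{\left(23,-1 \right)} = \left(363 + \frac{1}{288}\right) + \left(3 \cdot 11 + 546\right) \left(715 + 545\right) 23 = \left(363 + \frac{1}{288}\right) + \left(33 + 546\right) 1260 \cdot 23 = \frac{104545}{288} + 579 \cdot 1260 \cdot 23 = \frac{104545}{288} + 729540 \cdot 23 = \frac{104545}{288} + 16779420 = \frac{4832577505}{288}$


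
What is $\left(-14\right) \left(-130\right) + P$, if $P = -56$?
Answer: $1764$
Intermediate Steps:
$\left(-14\right) \left(-130\right) + P = \left(-14\right) \left(-130\right) - 56 = 1820 - 56 = 1764$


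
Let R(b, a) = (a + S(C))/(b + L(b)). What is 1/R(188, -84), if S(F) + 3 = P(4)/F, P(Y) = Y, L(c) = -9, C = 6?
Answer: -537/259 ≈ -2.0734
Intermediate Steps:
S(F) = -3 + 4/F
R(b, a) = (-7/3 + a)/(-9 + b) (R(b, a) = (a + (-3 + 4/6))/(b - 9) = (a + (-3 + 4*(⅙)))/(-9 + b) = (a + (-3 + ⅔))/(-9 + b) = (a - 7/3)/(-9 + b) = (-7/3 + a)/(-9 + b))
1/R(188, -84) = 1/((-7/3 - 84)/(-9 + 188)) = 1/(-259/3/179) = 1/((1/179)*(-259/3)) = 1/(-259/537) = -537/259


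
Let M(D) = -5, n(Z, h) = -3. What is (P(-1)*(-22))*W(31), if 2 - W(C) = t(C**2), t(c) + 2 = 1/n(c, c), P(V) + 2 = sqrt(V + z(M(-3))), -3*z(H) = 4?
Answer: 572/3 - 286*I*sqrt(21)/9 ≈ 190.67 - 145.62*I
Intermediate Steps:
z(H) = -4/3 (z(H) = -1/3*4 = -4/3)
P(V) = -2 + sqrt(-4/3 + V) (P(V) = -2 + sqrt(V - 4/3) = -2 + sqrt(-4/3 + V))
t(c) = -7/3 (t(c) = -2 + 1/(-3) = -2 - 1/3 = -7/3)
W(C) = 13/3 (W(C) = 2 - 1*(-7/3) = 2 + 7/3 = 13/3)
(P(-1)*(-22))*W(31) = ((-2 + sqrt(-12 + 9*(-1))/3)*(-22))*(13/3) = ((-2 + sqrt(-12 - 9)/3)*(-22))*(13/3) = ((-2 + sqrt(-21)/3)*(-22))*(13/3) = ((-2 + (I*sqrt(21))/3)*(-22))*(13/3) = ((-2 + I*sqrt(21)/3)*(-22))*(13/3) = (44 - 22*I*sqrt(21)/3)*(13/3) = 572/3 - 286*I*sqrt(21)/9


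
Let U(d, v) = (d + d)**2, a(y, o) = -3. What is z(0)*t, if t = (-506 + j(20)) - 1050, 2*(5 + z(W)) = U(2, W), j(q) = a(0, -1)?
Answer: -4677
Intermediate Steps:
U(d, v) = 4*d**2 (U(d, v) = (2*d)**2 = 4*d**2)
j(q) = -3
z(W) = 3 (z(W) = -5 + (4*2**2)/2 = -5 + (4*4)/2 = -5 + (1/2)*16 = -5 + 8 = 3)
t = -1559 (t = (-506 - 3) - 1050 = -509 - 1050 = -1559)
z(0)*t = 3*(-1559) = -4677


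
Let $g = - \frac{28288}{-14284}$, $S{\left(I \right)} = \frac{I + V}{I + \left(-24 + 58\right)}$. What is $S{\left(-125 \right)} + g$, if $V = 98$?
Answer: $\frac{739969}{324961} \approx 2.2771$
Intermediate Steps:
$S{\left(I \right)} = \frac{98 + I}{34 + I}$ ($S{\left(I \right)} = \frac{I + 98}{I + \left(-24 + 58\right)} = \frac{98 + I}{I + 34} = \frac{98 + I}{34 + I}$)
$g = \frac{7072}{3571}$ ($g = \left(-28288\right) \left(- \frac{1}{14284}\right) = \frac{7072}{3571} \approx 1.9804$)
$S{\left(-125 \right)} + g = \frac{98 - 125}{34 - 125} + \frac{7072}{3571} = \frac{1}{-91} \left(-27\right) + \frac{7072}{3571} = \left(- \frac{1}{91}\right) \left(-27\right) + \frac{7072}{3571} = \frac{27}{91} + \frac{7072}{3571} = \frac{739969}{324961}$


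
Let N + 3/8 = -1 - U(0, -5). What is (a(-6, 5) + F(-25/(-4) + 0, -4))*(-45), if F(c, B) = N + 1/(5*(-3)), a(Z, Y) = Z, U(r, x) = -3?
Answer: 1599/8 ≈ 199.88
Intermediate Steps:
N = 13/8 (N = -3/8 + (-1 - 1*(-3)) = -3/8 + (-1 + 3) = -3/8 + 2 = 13/8 ≈ 1.6250)
F(c, B) = 187/120 (F(c, B) = 13/8 + 1/(5*(-3)) = 13/8 + 1/(-15) = 13/8 - 1/15 = 187/120)
(a(-6, 5) + F(-25/(-4) + 0, -4))*(-45) = (-6 + 187/120)*(-45) = -533/120*(-45) = 1599/8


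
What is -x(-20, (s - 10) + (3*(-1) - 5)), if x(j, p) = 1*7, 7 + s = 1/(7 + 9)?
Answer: -7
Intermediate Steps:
s = -111/16 (s = -7 + 1/(7 + 9) = -7 + 1/16 = -111/16 ≈ -6.9375)
x(j, p) = 7
-x(-20, (s - 10) + (3*(-1) - 5)) = -1*7 = -7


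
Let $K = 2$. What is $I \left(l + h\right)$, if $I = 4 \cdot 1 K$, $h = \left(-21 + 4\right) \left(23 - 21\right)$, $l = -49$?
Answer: $-664$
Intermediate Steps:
$h = -34$ ($h = \left(-17\right) 2 = -34$)
$I = 8$ ($I = 4 \cdot 1 \cdot 2 = 4 \cdot 2 = 8$)
$I \left(l + h\right) = 8 \left(-49 - 34\right) = 8 \left(-83\right) = -664$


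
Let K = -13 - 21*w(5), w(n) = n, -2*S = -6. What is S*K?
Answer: -354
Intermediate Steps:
S = 3 (S = -½*(-6) = 3)
K = -118 (K = -13 - 21*5 = -13 - 105 = -118)
S*K = 3*(-118) = -354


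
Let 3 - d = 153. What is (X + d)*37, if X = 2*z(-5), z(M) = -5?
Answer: -5920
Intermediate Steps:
d = -150 (d = 3 - 1*153 = 3 - 153 = -150)
X = -10 (X = 2*(-5) = -10)
(X + d)*37 = (-10 - 150)*37 = -160*37 = -5920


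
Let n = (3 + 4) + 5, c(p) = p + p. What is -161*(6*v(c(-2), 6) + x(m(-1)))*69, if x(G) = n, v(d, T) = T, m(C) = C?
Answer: -533232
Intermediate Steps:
c(p) = 2*p
n = 12 (n = 7 + 5 = 12)
x(G) = 12
-161*(6*v(c(-2), 6) + x(m(-1)))*69 = -161*(6*6 + 12)*69 = -161*(36 + 12)*69 = -161*48*69 = -7728*69 = -533232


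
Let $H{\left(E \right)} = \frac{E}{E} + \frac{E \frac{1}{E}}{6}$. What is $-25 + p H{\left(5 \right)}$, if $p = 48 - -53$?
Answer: $\frac{557}{6} \approx 92.833$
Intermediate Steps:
$H{\left(E \right)} = \frac{7}{6}$ ($H{\left(E \right)} = 1 + 1 \cdot \frac{1}{6} = 1 + \frac{1}{6} = \frac{7}{6}$)
$p = 101$ ($p = 48 + 53 = 101$)
$-25 + p H{\left(5 \right)} = -25 + 101 \cdot \frac{7}{6} = -25 + \frac{707}{6} = \frac{557}{6}$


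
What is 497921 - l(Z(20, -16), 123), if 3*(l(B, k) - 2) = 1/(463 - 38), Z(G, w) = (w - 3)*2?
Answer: 634846724/1275 ≈ 4.9792e+5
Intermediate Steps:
Z(G, w) = -6 + 2*w (Z(G, w) = (-3 + w)*2 = -6 + 2*w)
l(B, k) = 2551/1275 (l(B, k) = 2 + 1/(3*(463 - 38)) = 2 + (⅓)/425 = 2 + (⅓)*(1/425) = 2 + 1/1275 = 2551/1275)
497921 - l(Z(20, -16), 123) = 497921 - 1*2551/1275 = 497921 - 2551/1275 = 634846724/1275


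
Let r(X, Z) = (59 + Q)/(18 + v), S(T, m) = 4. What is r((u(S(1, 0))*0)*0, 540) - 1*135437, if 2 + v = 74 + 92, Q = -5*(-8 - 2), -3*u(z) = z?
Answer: -24649425/182 ≈ -1.3544e+5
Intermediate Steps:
u(z) = -z/3
Q = 50 (Q = -5*(-10) = 50)
v = 164 (v = -2 + (74 + 92) = -2 + 166 = 164)
r(X, Z) = 109/182 (r(X, Z) = (59 + 50)/(18 + 164) = 109/182)
r((u(S(1, 0))*0)*0, 540) - 1*135437 = 109/182 - 1*135437 = 109/182 - 135437 = -24649425/182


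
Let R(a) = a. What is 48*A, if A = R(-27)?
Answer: -1296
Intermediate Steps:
A = -27
48*A = 48*(-27) = -1296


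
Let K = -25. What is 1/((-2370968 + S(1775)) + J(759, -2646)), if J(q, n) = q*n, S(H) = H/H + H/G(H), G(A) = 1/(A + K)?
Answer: -1/1273031 ≈ -7.8553e-7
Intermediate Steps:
G(A) = 1/(-25 + A) (G(A) = 1/(A - 25) = 1/(-25 + A))
S(H) = 1 + H*(-25 + H) (S(H) = H/H + H/(1/(-25 + H)) = 1 + H*(-25 + H))
J(q, n) = n*q
1/((-2370968 + S(1775)) + J(759, -2646)) = 1/((-2370968 + (1 + 1775*(-25 + 1775))) - 2646*759) = 1/((-2370968 + (1 + 1775*1750)) - 2008314) = 1/((-2370968 + (1 + 3106250)) - 2008314) = 1/((-2370968 + 3106251) - 2008314) = 1/(735283 - 2008314) = 1/(-1273031) = -1/1273031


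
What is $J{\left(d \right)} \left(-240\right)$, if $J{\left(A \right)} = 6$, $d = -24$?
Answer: $-1440$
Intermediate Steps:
$J{\left(d \right)} \left(-240\right) = 6 \left(-240\right) = -1440$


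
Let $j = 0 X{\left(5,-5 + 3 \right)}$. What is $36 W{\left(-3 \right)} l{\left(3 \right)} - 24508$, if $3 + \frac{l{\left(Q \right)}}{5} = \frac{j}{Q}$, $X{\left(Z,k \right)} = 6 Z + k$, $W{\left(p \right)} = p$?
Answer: $-22888$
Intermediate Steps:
$X{\left(Z,k \right)} = k + 6 Z$
$j = 0$ ($j = 0 \left(\left(-5 + 3\right) + 6 \cdot 5\right) = 0 \left(-2 + 30\right) = 0 \cdot 28 = 0$)
$l{\left(Q \right)} = -15$ ($l{\left(Q \right)} = -15 + 5 \frac{0}{Q} = -15 + 5 \cdot 0 = -15 + 0 = -15$)
$36 W{\left(-3 \right)} l{\left(3 \right)} - 24508 = 36 \left(-3\right) \left(-15\right) - 24508 = \left(-108\right) \left(-15\right) - 24508 = 1620 - 24508 = -22888$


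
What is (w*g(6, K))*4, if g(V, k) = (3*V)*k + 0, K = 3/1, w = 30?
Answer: 6480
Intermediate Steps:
K = 3 (K = 3*1 = 3)
g(V, k) = 3*V*k (g(V, k) = 3*V*k + 0 = 3*V*k)
(w*g(6, K))*4 = (30*(3*6*3))*4 = (30*54)*4 = 1620*4 = 6480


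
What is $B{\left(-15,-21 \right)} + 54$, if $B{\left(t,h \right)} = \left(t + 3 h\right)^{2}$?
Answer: $6138$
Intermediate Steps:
$B{\left(-15,-21 \right)} + 54 = \left(-15 + 3 \left(-21\right)\right)^{2} + 54 = \left(-15 - 63\right)^{2} + 54 = \left(-78\right)^{2} + 54 = 6084 + 54 = 6138$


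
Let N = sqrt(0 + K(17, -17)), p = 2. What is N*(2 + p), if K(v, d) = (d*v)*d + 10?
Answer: 12*sqrt(547) ≈ 280.66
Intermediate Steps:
K(v, d) = 10 + v*d**2 (K(v, d) = v*d**2 + 10 = 10 + v*d**2)
N = 3*sqrt(547) (N = sqrt(0 + (10 + 17*(-17)**2)) = sqrt(0 + (10 + 17*289)) = sqrt(0 + (10 + 4913)) = sqrt(0 + 4923) = sqrt(4923) = 3*sqrt(547) ≈ 70.164)
N*(2 + p) = (3*sqrt(547))*(2 + 2) = (3*sqrt(547))*4 = 12*sqrt(547)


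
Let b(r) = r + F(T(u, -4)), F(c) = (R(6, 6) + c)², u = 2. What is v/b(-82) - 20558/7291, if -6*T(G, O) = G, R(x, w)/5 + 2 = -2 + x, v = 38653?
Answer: 2534253733/750973 ≈ 3374.6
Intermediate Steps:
R(x, w) = -20 + 5*x (R(x, w) = -10 + 5*(-2 + x) = -10 + (-10 + 5*x) = -20 + 5*x)
T(G, O) = -G/6
F(c) = (10 + c)² (F(c) = ((-20 + 5*6) + c)² = ((-20 + 30) + c)² = (10 + c)²)
b(r) = 841/9 + r (b(r) = r + (10 - ⅙*2)² = r + (10 - ⅓)² = r + (29/3)² = r + 841/9 = 841/9 + r)
v/b(-82) - 20558/7291 = 38653/(841/9 - 82) - 20558/7291 = 38653/(103/9) - 20558*1/7291 = 38653*(9/103) - 20558/7291 = 347877/103 - 20558/7291 = 2534253733/750973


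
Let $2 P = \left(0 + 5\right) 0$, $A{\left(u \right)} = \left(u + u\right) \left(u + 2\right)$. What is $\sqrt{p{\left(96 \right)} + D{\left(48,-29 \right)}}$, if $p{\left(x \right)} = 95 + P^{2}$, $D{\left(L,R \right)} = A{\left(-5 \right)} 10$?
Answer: $\sqrt{395} \approx 19.875$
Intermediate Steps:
$A{\left(u \right)} = 2 u \left(2 + u\right)$
$P = 0$ ($P = \frac{\left(0 + 5\right) 0}{2} = \frac{5 \cdot 0}{2} = \frac{1}{2} \cdot 0 = 0$)
$D{\left(L,R \right)} = 300$ ($D{\left(L,R \right)} = 2 \left(-5\right) \left(2 - 5\right) 10 = 2 \left(-5\right) \left(-3\right) 10 = 30 \cdot 10 = 300$)
$p{\left(x \right)} = 95$ ($p{\left(x \right)} = 95 + 0^{2} = 95 + 0 = 95$)
$\sqrt{p{\left(96 \right)} + D{\left(48,-29 \right)}} = \sqrt{95 + 300} = \sqrt{395}$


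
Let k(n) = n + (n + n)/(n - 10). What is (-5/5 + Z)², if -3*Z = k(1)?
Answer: 1156/729 ≈ 1.5857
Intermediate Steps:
k(n) = n + 2*n/(-10 + n) (k(n) = n + (2*n)/(-10 + n) = n + 2*n/(-10 + n))
Z = -7/27 (Z = -(-8 + 1)/(3*(-10 + 1)) = -(-7)/(3*(-9)) = -(-1)*(-7)/(3*9) = -⅓*7/9 = -7/27 ≈ -0.25926)
(-5/5 + Z)² = (-5/5 - 7/27)² = ((⅕)*(-5) - 7/27)² = (-1 - 7/27)² = (-34/27)² = 1156/729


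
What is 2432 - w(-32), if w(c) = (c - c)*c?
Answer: 2432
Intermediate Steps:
w(c) = 0 (w(c) = 0*c = 0)
2432 - w(-32) = 2432 - 1*0 = 2432 + 0 = 2432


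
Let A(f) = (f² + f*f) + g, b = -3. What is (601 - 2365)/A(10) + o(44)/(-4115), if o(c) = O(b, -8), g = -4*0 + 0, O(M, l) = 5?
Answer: -362993/41150 ≈ -8.8212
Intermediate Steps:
g = 0 (g = 0 + 0 = 0)
o(c) = 5
A(f) = 2*f² (A(f) = (f² + f*f) + 0 = (f² + f²) + 0 = 2*f² + 0 = 2*f²)
(601 - 2365)/A(10) + o(44)/(-4115) = (601 - 2365)/((2*10²)) + 5/(-4115) = -1764/(2*100) + 5*(-1/4115) = -1764/200 - 1/823 = -1764*1/200 - 1/823 = -441/50 - 1/823 = -362993/41150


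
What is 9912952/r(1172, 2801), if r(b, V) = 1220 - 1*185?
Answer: 9912952/1035 ≈ 9577.7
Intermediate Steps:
r(b, V) = 1035 (r(b, V) = 1220 - 185 = 1035)
9912952/r(1172, 2801) = 9912952/1035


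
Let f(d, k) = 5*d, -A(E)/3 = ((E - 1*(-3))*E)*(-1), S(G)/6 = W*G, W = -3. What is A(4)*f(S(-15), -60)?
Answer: 113400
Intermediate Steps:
S(G) = -18*G (S(G) = 6*(-3*G) = -18*G)
A(E) = 3*E*(3 + E) (A(E) = -3*(E - 1*(-3))*E*(-1) = -3*(E + 3)*E*(-1) = -3*(3 + E)*E*(-1) = -3*E*(3 + E)*(-1) = -(-3)*E*(3 + E) = 3*E*(3 + E))
A(4)*f(S(-15), -60) = (3*4*(3 + 4))*(5*(-18*(-15))) = (3*4*7)*(5*270) = 84*1350 = 113400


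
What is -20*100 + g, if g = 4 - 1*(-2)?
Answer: -1994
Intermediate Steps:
g = 6 (g = 4 + 2 = 6)
-20*100 + g = -20*100 + 6 = -2000 + 6 = -1994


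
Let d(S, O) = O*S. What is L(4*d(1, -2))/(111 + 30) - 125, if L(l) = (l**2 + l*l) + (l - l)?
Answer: -17497/141 ≈ -124.09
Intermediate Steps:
L(l) = 2*l**2 (L(l) = (l**2 + l**2) + 0 = 2*l**2 + 0 = 2*l**2)
L(4*d(1, -2))/(111 + 30) - 125 = (2*(4*(-2*1))**2)/(111 + 30) - 125 = (2*(4*(-2))**2)/141 - 125 = (2*(-8)**2)*(1/141) - 125 = (2*64)*(1/141) - 125 = 128*(1/141) - 125 = 128/141 - 125 = -17497/141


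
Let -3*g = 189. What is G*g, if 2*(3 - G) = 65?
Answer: 3717/2 ≈ 1858.5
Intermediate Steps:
G = -59/2 (G = 3 - ½*65 = 3 - 65/2 = -59/2 ≈ -29.500)
g = -63 (g = -⅓*189 = -63)
G*g = -59/2*(-63) = 3717/2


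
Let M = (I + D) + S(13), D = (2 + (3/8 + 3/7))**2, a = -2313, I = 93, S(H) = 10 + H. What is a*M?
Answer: -898427025/3136 ≈ -2.8649e+5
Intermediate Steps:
D = 24649/3136 (D = (2 + (3*(1/8) + 3*(1/7)))**2 = (2 + (3/8 + 3/7))**2 = (2 + 45/56)**2 = (157/56)**2 = 24649/3136 ≈ 7.8600)
M = 388425/3136 (M = (93 + 24649/3136) + (10 + 13) = 316297/3136 + 23 = 388425/3136 ≈ 123.86)
a*M = -2313*388425/3136 = -898427025/3136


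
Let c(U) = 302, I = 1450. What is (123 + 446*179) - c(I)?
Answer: 79655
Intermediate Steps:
(123 + 446*179) - c(I) = (123 + 446*179) - 1*302 = (123 + 79834) - 302 = 79957 - 302 = 79655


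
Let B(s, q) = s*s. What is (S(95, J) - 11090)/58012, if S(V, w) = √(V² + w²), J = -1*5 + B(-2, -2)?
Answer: -5545/29006 + √9026/58012 ≈ -0.18953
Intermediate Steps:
B(s, q) = s²
J = -1 (J = -1*5 + (-2)² = -5 + 4 = -1)
(S(95, J) - 11090)/58012 = (√(95² + (-1)²) - 11090)/58012 = (√(9025 + 1) - 11090)*(1/58012) = (√9026 - 11090)*(1/58012) = (-11090 + √9026)*(1/58012) = -5545/29006 + √9026/58012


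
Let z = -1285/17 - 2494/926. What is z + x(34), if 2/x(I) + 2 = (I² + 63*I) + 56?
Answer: -1032666233/13191796 ≈ -78.281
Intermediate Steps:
x(I) = 2/(54 + I² + 63*I) (x(I) = 2/(-2 + ((I² + 63*I) + 56)) = 2/(-2 + (56 + I² + 63*I)) = 2/(54 + I² + 63*I))
z = -616154/7871 (z = -1285*1/17 - 2494*1/926 = -1285/17 - 1247/463 = -616154/7871 ≈ -78.281)
z + x(34) = -616154/7871 + 2/(54 + 34² + 63*34) = -616154/7871 + 2/(54 + 1156 + 2142) = -616154/7871 + 2/3352 = -616154/7871 + 2*(1/3352) = -616154/7871 + 1/1676 = -1032666233/13191796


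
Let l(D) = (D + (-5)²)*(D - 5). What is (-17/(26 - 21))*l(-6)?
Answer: 3553/5 ≈ 710.60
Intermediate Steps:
l(D) = (-5 + D)*(25 + D) (l(D) = (D + 25)*(-5 + D) = (25 + D)*(-5 + D) = (-5 + D)*(25 + D))
(-17/(26 - 21))*l(-6) = (-17/(26 - 21))*(-125 + (-6)² + 20*(-6)) = (-17/5)*(-125 + 36 - 120) = ((⅕)*(-17))*(-209) = -17/5*(-209) = 3553/5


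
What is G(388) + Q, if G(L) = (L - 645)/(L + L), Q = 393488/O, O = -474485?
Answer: -427289333/368200360 ≈ -1.1605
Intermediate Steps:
Q = -393488/474485 (Q = 393488/(-474485) = 393488*(-1/474485) = -393488/474485 ≈ -0.82930)
G(L) = (-645 + L)/(2*L) (G(L) = (-645 + L)/((2*L)) = (-645 + L)*(1/(2*L)) = (-645 + L)/(2*L))
G(388) + Q = (½)*(-645 + 388)/388 - 393488/474485 = (½)*(1/388)*(-257) - 393488/474485 = -257/776 - 393488/474485 = -427289333/368200360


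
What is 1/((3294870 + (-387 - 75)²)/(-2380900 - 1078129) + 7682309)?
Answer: 3459029/26573326109647 ≈ 1.3017e-7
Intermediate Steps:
1/((3294870 + (-387 - 75)²)/(-2380900 - 1078129) + 7682309) = 1/((3294870 + (-462)²)/(-3459029) + 7682309) = 1/((3294870 + 213444)*(-1/3459029) + 7682309) = 1/(3508314*(-1/3459029) + 7682309) = 1/(-3508314/3459029 + 7682309) = 1/(26573326109647/3459029) = 3459029/26573326109647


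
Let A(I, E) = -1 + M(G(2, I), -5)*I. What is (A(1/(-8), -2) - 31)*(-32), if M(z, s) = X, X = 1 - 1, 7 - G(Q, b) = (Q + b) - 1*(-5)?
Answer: 1024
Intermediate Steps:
G(Q, b) = 2 - Q - b (G(Q, b) = 7 - ((Q + b) - 1*(-5)) = 7 - ((Q + b) + 5) = 7 - (5 + Q + b) = 7 + (-5 - Q - b) = 2 - Q - b)
X = 0
M(z, s) = 0
A(I, E) = -1 (A(I, E) = -1 + 0*I = -1 + 0 = -1)
(A(1/(-8), -2) - 31)*(-32) = (-1 - 31)*(-32) = -32*(-32) = 1024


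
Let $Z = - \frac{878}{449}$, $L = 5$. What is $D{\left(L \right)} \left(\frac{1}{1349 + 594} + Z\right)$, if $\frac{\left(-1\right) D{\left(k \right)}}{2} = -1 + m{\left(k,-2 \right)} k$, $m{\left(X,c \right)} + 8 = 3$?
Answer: $- \frac{88686260}{872407} \approx -101.66$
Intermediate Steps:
$m{\left(X,c \right)} = -5$ ($m{\left(X,c \right)} = -8 + 3 = -5$)
$D{\left(k \right)} = 2 + 10 k$ ($D{\left(k \right)} = - 2 \left(-1 - 5 k\right) = 2 + 10 k$)
$Z = - \frac{878}{449}$ ($Z = \left(-878\right) \frac{1}{449} = - \frac{878}{449} \approx -1.9555$)
$D{\left(L \right)} \left(\frac{1}{1349 + 594} + Z\right) = \left(2 + 10 \cdot 5\right) \left(\frac{1}{1349 + 594} - \frac{878}{449}\right) = \left(2 + 50\right) \left(\frac{1}{1943} - \frac{878}{449}\right) = 52 \left(\frac{1}{1943} - \frac{878}{449}\right) = 52 \left(- \frac{1705505}{872407}\right) = - \frac{88686260}{872407}$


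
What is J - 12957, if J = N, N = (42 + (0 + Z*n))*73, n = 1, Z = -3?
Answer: -10110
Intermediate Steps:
N = 2847 (N = (42 + (0 - 3*1))*73 = (42 + (0 - 3))*73 = (42 - 3)*73 = 39*73 = 2847)
J = 2847
J - 12957 = 2847 - 12957 = -10110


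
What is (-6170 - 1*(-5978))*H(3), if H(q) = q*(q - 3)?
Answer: 0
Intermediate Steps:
H(q) = q*(-3 + q)
(-6170 - 1*(-5978))*H(3) = (-6170 - 1*(-5978))*(3*(-3 + 3)) = (-6170 + 5978)*(3*0) = -192*0 = 0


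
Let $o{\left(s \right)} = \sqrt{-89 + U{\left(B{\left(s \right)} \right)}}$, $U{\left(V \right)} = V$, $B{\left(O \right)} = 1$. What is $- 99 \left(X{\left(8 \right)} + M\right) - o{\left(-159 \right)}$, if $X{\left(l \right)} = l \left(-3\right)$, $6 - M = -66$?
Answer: $-4752 - 2 i \sqrt{22} \approx -4752.0 - 9.3808 i$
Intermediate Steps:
$M = 72$ ($M = 6 - -66 = 6 + 66 = 72$)
$X{\left(l \right)} = - 3 l$
$o{\left(s \right)} = 2 i \sqrt{22}$ ($o{\left(s \right)} = \sqrt{-89 + 1} = \sqrt{-88} = 2 i \sqrt{22}$)
$- 99 \left(X{\left(8 \right)} + M\right) - o{\left(-159 \right)} = - 99 \left(\left(-3\right) 8 + 72\right) - 2 i \sqrt{22} = - 99 \left(-24 + 72\right) - 2 i \sqrt{22} = \left(-99\right) 48 - 2 i \sqrt{22} = -4752 - 2 i \sqrt{22}$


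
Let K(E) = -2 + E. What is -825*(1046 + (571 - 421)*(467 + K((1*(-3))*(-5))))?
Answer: -60262950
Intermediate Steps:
-825*(1046 + (571 - 421)*(467 + K((1*(-3))*(-5)))) = -825*(1046 + (571 - 421)*(467 + (-2 + (1*(-3))*(-5)))) = -825*(1046 + 150*(467 + (-2 - 3*(-5)))) = -825*(1046 + 150*(467 + (-2 + 15))) = -825*(1046 + 150*(467 + 13)) = -825*(1046 + 150*480) = -825*(1046 + 72000) = -825*73046 = -60262950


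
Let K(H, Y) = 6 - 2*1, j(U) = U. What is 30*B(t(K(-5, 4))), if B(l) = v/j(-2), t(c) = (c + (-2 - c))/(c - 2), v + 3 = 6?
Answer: -45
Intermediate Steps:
K(H, Y) = 4 (K(H, Y) = 6 - 2 = 4)
v = 3 (v = -3 + 6 = 3)
t(c) = -2/(-2 + c)
B(l) = -3/2 (B(l) = 3/(-2) = 3*(-½) = -3/2)
30*B(t(K(-5, 4))) = 30*(-3/2) = -45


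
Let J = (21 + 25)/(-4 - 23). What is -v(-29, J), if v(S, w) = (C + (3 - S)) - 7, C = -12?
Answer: -13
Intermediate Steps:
J = -46/27 (J = 46/(-27) = 46*(-1/27) = -46/27 ≈ -1.7037)
v(S, w) = -16 - S (v(S, w) = (-12 + (3 - S)) - 7 = (-9 - S) - 7 = -16 - S)
-v(-29, J) = -(-16 - 1*(-29)) = -(-16 + 29) = -1*13 = -13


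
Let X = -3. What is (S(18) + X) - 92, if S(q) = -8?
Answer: -103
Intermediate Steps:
(S(18) + X) - 92 = (-8 - 3) - 92 = -11 - 92 = -103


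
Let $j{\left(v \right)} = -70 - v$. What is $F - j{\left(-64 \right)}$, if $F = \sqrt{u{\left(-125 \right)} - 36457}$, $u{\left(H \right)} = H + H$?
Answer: $6 + i \sqrt{36707} \approx 6.0 + 191.59 i$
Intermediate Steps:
$u{\left(H \right)} = 2 H$
$F = i \sqrt{36707}$ ($F = \sqrt{2 \left(-125\right) - 36457} = \sqrt{-250 - 36457} = \sqrt{-36707} = i \sqrt{36707} \approx 191.59 i$)
$F - j{\left(-64 \right)} = i \sqrt{36707} - \left(-70 - -64\right) = i \sqrt{36707} - \left(-70 + 64\right) = i \sqrt{36707} - -6 = i \sqrt{36707} + 6 = 6 + i \sqrt{36707}$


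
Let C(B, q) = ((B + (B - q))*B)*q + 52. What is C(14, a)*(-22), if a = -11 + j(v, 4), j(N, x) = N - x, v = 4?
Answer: 130988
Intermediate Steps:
a = -11 (a = -11 + (4 - 1*4) = -11 + (4 - 4) = -11 + 0 = -11)
C(B, q) = 52 + B*q*(-q + 2*B) (C(B, q) = ((-q + 2*B)*B)*q + 52 = (B*(-q + 2*B))*q + 52 = B*q*(-q + 2*B) + 52 = 52 + B*q*(-q + 2*B))
C(14, a)*(-22) = (52 - 1*14*(-11)² + 2*(-11)*14²)*(-22) = (52 - 1*14*121 + 2*(-11)*196)*(-22) = (52 - 1694 - 4312)*(-22) = -5954*(-22) = 130988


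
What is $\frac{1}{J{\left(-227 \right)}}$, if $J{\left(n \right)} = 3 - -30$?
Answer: $\frac{1}{33} \approx 0.030303$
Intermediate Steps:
$J{\left(n \right)} = 33$ ($J{\left(n \right)} = 3 + 30 = 33$)
$\frac{1}{J{\left(-227 \right)}} = \frac{1}{33}$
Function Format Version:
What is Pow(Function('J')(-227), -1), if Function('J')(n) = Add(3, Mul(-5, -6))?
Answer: Rational(1, 33) ≈ 0.030303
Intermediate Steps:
Function('J')(n) = 33 (Function('J')(n) = Add(3, 30) = 33)
Pow(Function('J')(-227), -1) = Pow(33, -1) = Rational(1, 33)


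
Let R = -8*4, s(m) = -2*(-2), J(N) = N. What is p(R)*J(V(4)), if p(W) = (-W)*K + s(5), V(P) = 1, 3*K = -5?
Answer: -148/3 ≈ -49.333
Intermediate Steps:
K = -5/3 (K = (⅓)*(-5) = -5/3 ≈ -1.6667)
s(m) = 4
R = -32
p(W) = 4 + 5*W/3 (p(W) = -W*(-5/3) + 4 = 5*W/3 + 4 = 4 + 5*W/3)
p(R)*J(V(4)) = (4 + (5/3)*(-32))*1 = (4 - 160/3)*1 = -148/3*1 = -148/3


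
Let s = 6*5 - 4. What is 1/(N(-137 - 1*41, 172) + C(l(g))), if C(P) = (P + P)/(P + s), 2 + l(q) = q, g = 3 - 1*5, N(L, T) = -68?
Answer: -11/752 ≈ -0.014628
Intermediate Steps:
g = -2 (g = 3 - 5 = -2)
l(q) = -2 + q
s = 26 (s = 30 - 4 = 26)
C(P) = 2*P/(26 + P) (C(P) = (P + P)/(P + 26) = (2*P)/(26 + P) = 2*P/(26 + P))
1/(N(-137 - 1*41, 172) + C(l(g))) = 1/(-68 + 2*(-2 - 2)/(26 + (-2 - 2))) = 1/(-68 + 2*(-4)/(26 - 4)) = 1/(-68 + 2*(-4)/22) = 1/(-68 + 2*(-4)*(1/22)) = 1/(-68 - 4/11) = 1/(-752/11) = -11/752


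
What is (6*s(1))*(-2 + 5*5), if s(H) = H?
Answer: 138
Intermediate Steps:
(6*s(1))*(-2 + 5*5) = (6*1)*(-2 + 5*5) = 6*(-2 + 25) = 6*23 = 138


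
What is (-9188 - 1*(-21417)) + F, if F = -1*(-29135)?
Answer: 41364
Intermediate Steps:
F = 29135
(-9188 - 1*(-21417)) + F = (-9188 - 1*(-21417)) + 29135 = (-9188 + 21417) + 29135 = 12229 + 29135 = 41364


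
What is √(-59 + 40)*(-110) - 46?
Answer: -46 - 110*I*√19 ≈ -46.0 - 479.48*I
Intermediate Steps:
√(-59 + 40)*(-110) - 46 = √(-19)*(-110) - 46 = (I*√19)*(-110) - 46 = -110*I*√19 - 46 = -46 - 110*I*√19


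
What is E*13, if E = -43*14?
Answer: -7826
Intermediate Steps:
E = -602
E*13 = -602*13 = -7826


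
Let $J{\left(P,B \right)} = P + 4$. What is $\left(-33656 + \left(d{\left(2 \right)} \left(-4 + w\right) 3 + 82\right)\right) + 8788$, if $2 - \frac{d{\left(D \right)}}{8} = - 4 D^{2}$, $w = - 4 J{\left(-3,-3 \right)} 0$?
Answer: $-26514$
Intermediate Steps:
$J{\left(P,B \right)} = 4 + P$
$w = 0$ ($w = - 4 \left(4 - 3\right) 0 = \left(-4\right) 1 \cdot 0 = \left(-4\right) 0 = 0$)
$d{\left(D \right)} = 16 + 32 D^{2}$ ($d{\left(D \right)} = 16 - 8 \left(- 4 D^{2}\right) = 16 + 32 D^{2}$)
$\left(-33656 + \left(d{\left(2 \right)} \left(-4 + w\right) 3 + 82\right)\right) + 8788 = \left(-33656 + \left(\left(16 + 32 \cdot 2^{2}\right) \left(-4 + 0\right) 3 + 82\right)\right) + 8788 = \left(-33656 + \left(\left(16 + 32 \cdot 4\right) \left(\left(-4\right) 3\right) + 82\right)\right) + 8788 = \left(-33656 + \left(\left(16 + 128\right) \left(-12\right) + 82\right)\right) + 8788 = \left(-33656 + \left(144 \left(-12\right) + 82\right)\right) + 8788 = \left(-33656 + \left(-1728 + 82\right)\right) + 8788 = \left(-33656 - 1646\right) + 8788 = -35302 + 8788 = -26514$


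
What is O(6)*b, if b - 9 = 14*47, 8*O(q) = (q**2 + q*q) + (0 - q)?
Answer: 22011/4 ≈ 5502.8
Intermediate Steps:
O(q) = -q/8 + q**2/4 (O(q) = ((q**2 + q*q) + (0 - q))/8 = ((q**2 + q**2) - q)/8 = (2*q**2 - q)/8 = (-q + 2*q**2)/8 = -q/8 + q**2/4)
b = 667 (b = 9 + 14*47 = 9 + 658 = 667)
O(6)*b = ((1/8)*6*(-1 + 2*6))*667 = ((1/8)*6*(-1 + 12))*667 = ((1/8)*6*11)*667 = (33/4)*667 = 22011/4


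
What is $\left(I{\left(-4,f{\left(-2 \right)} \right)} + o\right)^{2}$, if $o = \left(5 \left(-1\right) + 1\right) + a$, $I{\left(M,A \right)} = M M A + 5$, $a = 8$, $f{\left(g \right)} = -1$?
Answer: $49$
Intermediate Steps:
$I{\left(M,A \right)} = 5 + A M^{2}$ ($I{\left(M,A \right)} = M^{2} A + 5 = A M^{2} + 5 = 5 + A M^{2}$)
$o = 4$ ($o = \left(5 \left(-1\right) + 1\right) + 8 = \left(-5 + 1\right) + 8 = -4 + 8 = 4$)
$\left(I{\left(-4,f{\left(-2 \right)} \right)} + o\right)^{2} = \left(\left(5 - \left(-4\right)^{2}\right) + 4\right)^{2} = \left(\left(5 - 16\right) + 4\right)^{2} = \left(-11 + 4\right)^{2} = \left(-7\right)^{2} = 49$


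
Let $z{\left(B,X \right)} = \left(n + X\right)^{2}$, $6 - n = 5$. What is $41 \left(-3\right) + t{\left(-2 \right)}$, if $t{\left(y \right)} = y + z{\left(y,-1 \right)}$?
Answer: $-125$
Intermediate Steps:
$n = 1$ ($n = 6 - 5 = 1$)
$z{\left(B,X \right)} = \left(1 + X\right)^{2}$
$t{\left(y \right)} = y$ ($t{\left(y \right)} = y + \left(1 - 1\right)^{2} = y + 0^{2} = y + 0 = y$)
$41 \left(-3\right) + t{\left(-2 \right)} = 41 \left(-3\right) - 2 = -123 - 2 = -125$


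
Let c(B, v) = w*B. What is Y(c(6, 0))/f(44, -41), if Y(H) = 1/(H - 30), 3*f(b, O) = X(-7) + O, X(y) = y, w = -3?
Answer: 1/768 ≈ 0.0013021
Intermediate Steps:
f(b, O) = -7/3 + O/3 (f(b, O) = (-7 + O)/3 = -7/3 + O/3)
c(B, v) = -3*B
Y(H) = 1/(-30 + H)
Y(c(6, 0))/f(44, -41) = 1/((-30 - 3*6)*(-7/3 + (⅓)*(-41))) = 1/((-30 - 18)*(-7/3 - 41/3)) = 1/(-48*(-16)) = -1/48*(-1/16) = 1/768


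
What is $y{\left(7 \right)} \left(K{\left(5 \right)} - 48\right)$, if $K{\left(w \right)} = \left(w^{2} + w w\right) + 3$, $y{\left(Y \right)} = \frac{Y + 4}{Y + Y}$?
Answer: $\frac{55}{14} \approx 3.9286$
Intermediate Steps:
$y{\left(Y \right)} = \frac{4 + Y}{2 Y}$
$K{\left(w \right)} = 3 + 2 w^{2}$ ($K{\left(w \right)} = \left(w^{2} + w^{2}\right) + 3 = 2 w^{2} + 3 = 3 + 2 w^{2}$)
$y{\left(7 \right)} \left(K{\left(5 \right)} - 48\right) = \frac{4 + 7}{2 \cdot 7} \left(\left(3 + 2 \cdot 5^{2}\right) - 48\right) = \frac{1}{2} \cdot \frac{1}{7} \cdot 11 \left(\left(3 + 2 \cdot 25\right) - 48\right) = \frac{11 \left(\left(3 + 50\right) - 48\right)}{14} = \frac{11 \left(53 - 48\right)}{14} = \frac{11}{14} \cdot 5 = \frac{55}{14}$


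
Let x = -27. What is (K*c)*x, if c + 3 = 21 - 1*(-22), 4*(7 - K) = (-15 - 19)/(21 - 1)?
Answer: -8019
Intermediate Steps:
K = 297/40 (K = 7 - (-15 - 19)/(4*(21 - 1)) = 7 - (-17)/(2*20) = 7 - ¼*(-17/10) = 7 + 17/40 = 297/40 ≈ 7.4250)
c = 40 (c = -3 + (21 - 1*(-22)) = -3 + (21 + 22) = -3 + 43 = 40)
(K*c)*x = ((297/40)*40)*(-27) = 297*(-27) = -8019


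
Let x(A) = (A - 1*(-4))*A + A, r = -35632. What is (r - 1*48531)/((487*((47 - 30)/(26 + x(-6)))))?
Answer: -2693216/8279 ≈ -325.31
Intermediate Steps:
x(A) = A + A*(4 + A) (x(A) = (A + 4)*A + A = (4 + A)*A + A = A*(4 + A) + A = A + A*(4 + A))
(r - 1*48531)/((487*((47 - 30)/(26 + x(-6))))) = (-35632 - 1*48531)/((487*((47 - 30)/(26 - 6*(5 - 6))))) = (-35632 - 48531)/((487*(17/(26 - 6*(-1))))) = -84163/(487*(17/(26 + 6))) = -84163/(487*(17/32)) = -84163/8279/32 = -84163*32/8279 = -2693216/8279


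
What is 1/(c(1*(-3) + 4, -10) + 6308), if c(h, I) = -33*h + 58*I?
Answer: 1/5695 ≈ 0.00017559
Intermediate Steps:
1/(c(1*(-3) + 4, -10) + 6308) = 1/((-33*(1*(-3) + 4) + 58*(-10)) + 6308) = 1/((-33*(-3 + 4) - 580) + 6308) = 1/((-33*1 - 580) + 6308) = 1/((-33 - 580) + 6308) = 1/(-613 + 6308) = 1/5695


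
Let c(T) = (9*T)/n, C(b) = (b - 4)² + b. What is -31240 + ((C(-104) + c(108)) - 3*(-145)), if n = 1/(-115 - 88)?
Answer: -216561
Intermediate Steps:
C(b) = b + (-4 + b)² (C(b) = (-4 + b)² + b = b + (-4 + b)²)
n = -1/203 (n = 1/(-203) = -1/203 ≈ -0.0049261)
c(T) = -1827*T (c(T) = (9*T)/(-1/203) = (9*T)*(-203) = -1827*T)
-31240 + ((C(-104) + c(108)) - 3*(-145)) = -31240 + (((-104 + (-4 - 104)²) - 1827*108) - 3*(-145)) = -31240 + (((-104 + (-108)²) - 197316) + 435) = -31240 + (((-104 + 11664) - 197316) + 435) = -31240 + ((11560 - 197316) + 435) = -31240 + (-185756 + 435) = -31240 - 185321 = -216561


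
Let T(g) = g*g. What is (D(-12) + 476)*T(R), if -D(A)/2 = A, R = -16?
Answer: 128000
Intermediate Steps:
T(g) = g²
D(A) = -2*A
(D(-12) + 476)*T(R) = (-2*(-12) + 476)*(-16)² = (24 + 476)*256 = 500*256 = 128000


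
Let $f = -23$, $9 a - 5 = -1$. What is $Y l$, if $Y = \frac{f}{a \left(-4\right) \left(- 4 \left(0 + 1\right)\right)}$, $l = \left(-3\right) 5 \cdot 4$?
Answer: $\frac{3105}{16} \approx 194.06$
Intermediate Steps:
$a = \frac{4}{9}$ ($a = \frac{5}{9} + \frac{1}{9} \left(-1\right) = \frac{5}{9} - \frac{1}{9} = \frac{4}{9} \approx 0.44444$)
$l = -60$ ($l = \left(-15\right) 4 = -60$)
$Y = - \frac{207}{64}$ ($Y = - \frac{23}{\frac{4}{9} \left(-4\right) \left(- 4 \left(0 + 1\right)\right)} = - \frac{23}{\left(- \frac{16}{9}\right) \left(\left(-4\right) 1\right)} = - \frac{23}{\left(- \frac{16}{9}\right) \left(-4\right)} = - \frac{23}{\frac{64}{9}} = \left(-23\right) \frac{9}{64} = - \frac{207}{64} \approx -3.2344$)
$Y l = \left(- \frac{207}{64}\right) \left(-60\right) = \frac{3105}{16}$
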